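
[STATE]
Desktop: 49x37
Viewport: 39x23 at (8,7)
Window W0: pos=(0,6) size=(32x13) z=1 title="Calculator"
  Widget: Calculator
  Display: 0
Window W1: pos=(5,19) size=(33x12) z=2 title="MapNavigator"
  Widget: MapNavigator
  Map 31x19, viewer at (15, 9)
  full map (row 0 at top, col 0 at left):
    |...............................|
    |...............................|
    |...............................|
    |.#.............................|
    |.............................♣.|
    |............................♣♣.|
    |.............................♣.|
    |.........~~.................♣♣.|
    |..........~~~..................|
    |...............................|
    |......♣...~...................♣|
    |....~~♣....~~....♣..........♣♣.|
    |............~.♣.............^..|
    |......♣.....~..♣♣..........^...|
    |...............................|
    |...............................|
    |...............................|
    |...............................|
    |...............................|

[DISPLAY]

ator                   ┃               
───────────────────────┨               
                      0┃               
─┬───┬───┐             ┃               
 │ 9 │ ÷ │             ┃               
─┼───┼───┤             ┃               
 │ 6 │ × │             ┃               
─┼───┼───┤             ┃               
 │ 3 │ - │             ┃               
─┼───┼───┤             ┃               
 │ = │ + │             ┃               
━━━━━━━━━━━━━━━━━━━━━━━┛               
━━━━━━━━━━━━━━━━━━━━━━━━━━━━━┓         
apNavigator                  ┃         
─────────────────────────────┨         
..........................♣♣.┃         
...........................♣.┃         
.......~~.................♣♣.┃         
........~~~..................┃         
.............@...............┃         
....♣...~...................♣┃         
..~~♣....~~....♣..........♣♣.┃         
..........~.♣.............^..┃         


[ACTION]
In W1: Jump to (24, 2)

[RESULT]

ator                   ┃               
───────────────────────┨               
                      0┃               
─┬───┬───┐             ┃               
 │ 9 │ ÷ │             ┃               
─┼───┼───┤             ┃               
 │ 6 │ × │             ┃               
─┼───┼───┤             ┃               
 │ 3 │ - │             ┃               
─┼───┼───┤             ┃               
 │ = │ + │             ┃               
━━━━━━━━━━━━━━━━━━━━━━━┛               
━━━━━━━━━━━━━━━━━━━━━━━━━━━━━┓         
apNavigator                  ┃         
─────────────────────────────┨         
                             ┃         
                             ┃         
....................         ┃         
....................         ┃         
.............@......         ┃         
....................         ┃         
..................♣.         ┃         
.................♣♣.         ┃         


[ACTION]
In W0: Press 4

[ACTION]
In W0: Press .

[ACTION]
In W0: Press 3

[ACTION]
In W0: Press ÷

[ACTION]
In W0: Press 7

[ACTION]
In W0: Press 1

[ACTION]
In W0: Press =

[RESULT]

ator                   ┃               
───────────────────────┨               
          0.06056338028┃               
─┬───┬───┐             ┃               
 │ 9 │ ÷ │             ┃               
─┼───┼───┤             ┃               
 │ 6 │ × │             ┃               
─┼───┼───┤             ┃               
 │ 3 │ - │             ┃               
─┼───┼───┤             ┃               
 │ = │ + │             ┃               
━━━━━━━━━━━━━━━━━━━━━━━┛               
━━━━━━━━━━━━━━━━━━━━━━━━━━━━━┓         
apNavigator                  ┃         
─────────────────────────────┨         
                             ┃         
                             ┃         
....................         ┃         
....................         ┃         
.............@......         ┃         
....................         ┃         
..................♣.         ┃         
.................♣♣.         ┃         


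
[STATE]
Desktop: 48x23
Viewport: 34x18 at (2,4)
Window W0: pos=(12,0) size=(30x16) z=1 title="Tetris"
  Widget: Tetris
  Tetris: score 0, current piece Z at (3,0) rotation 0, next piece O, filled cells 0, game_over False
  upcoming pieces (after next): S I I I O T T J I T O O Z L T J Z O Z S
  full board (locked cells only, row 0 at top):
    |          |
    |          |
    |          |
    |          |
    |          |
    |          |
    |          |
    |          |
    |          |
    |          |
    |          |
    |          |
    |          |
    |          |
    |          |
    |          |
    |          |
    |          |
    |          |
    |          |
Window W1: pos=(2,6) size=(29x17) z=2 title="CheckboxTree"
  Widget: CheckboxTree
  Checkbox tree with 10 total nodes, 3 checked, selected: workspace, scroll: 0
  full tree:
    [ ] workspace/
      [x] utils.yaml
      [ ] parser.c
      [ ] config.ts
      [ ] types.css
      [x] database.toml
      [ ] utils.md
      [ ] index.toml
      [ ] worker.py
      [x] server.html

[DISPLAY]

          ┃          │▓▓          
          ┃          │▓▓          
┏━━━━━━━━━━━━━━━━━━━━━━━━━━━┓     
┃ CheckboxTree              ┃     
┠───────────────────────────┨     
┃>[-] workspace/            ┃     
┃   [x] utils.yaml          ┃     
┃   [ ] parser.c            ┃     
┃   [ ] config.ts           ┃     
┃   [ ] types.css           ┃     
┃   [x] database.toml       ┃     
┃   [ ] utils.md            ┃━━━━━
┃   [ ] index.toml          ┃     
┃   [ ] worker.py           ┃     
┃   [x] server.html         ┃     
┃                           ┃     
┃                           ┃     
┃                           ┃     


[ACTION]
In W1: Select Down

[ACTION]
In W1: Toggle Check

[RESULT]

          ┃          │▓▓          
          ┃          │▓▓          
┏━━━━━━━━━━━━━━━━━━━━━━━━━━━┓     
┃ CheckboxTree              ┃     
┠───────────────────────────┨     
┃ [-] workspace/            ┃     
┃>  [ ] utils.yaml          ┃     
┃   [ ] parser.c            ┃     
┃   [ ] config.ts           ┃     
┃   [ ] types.css           ┃     
┃   [x] database.toml       ┃     
┃   [ ] utils.md            ┃━━━━━
┃   [ ] index.toml          ┃     
┃   [ ] worker.py           ┃     
┃   [x] server.html         ┃     
┃                           ┃     
┃                           ┃     
┃                           ┃     


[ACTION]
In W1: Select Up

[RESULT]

          ┃          │▓▓          
          ┃          │▓▓          
┏━━━━━━━━━━━━━━━━━━━━━━━━━━━┓     
┃ CheckboxTree              ┃     
┠───────────────────────────┨     
┃>[-] workspace/            ┃     
┃   [ ] utils.yaml          ┃     
┃   [ ] parser.c            ┃     
┃   [ ] config.ts           ┃     
┃   [ ] types.css           ┃     
┃   [x] database.toml       ┃     
┃   [ ] utils.md            ┃━━━━━
┃   [ ] index.toml          ┃     
┃   [ ] worker.py           ┃     
┃   [x] server.html         ┃     
┃                           ┃     
┃                           ┃     
┃                           ┃     


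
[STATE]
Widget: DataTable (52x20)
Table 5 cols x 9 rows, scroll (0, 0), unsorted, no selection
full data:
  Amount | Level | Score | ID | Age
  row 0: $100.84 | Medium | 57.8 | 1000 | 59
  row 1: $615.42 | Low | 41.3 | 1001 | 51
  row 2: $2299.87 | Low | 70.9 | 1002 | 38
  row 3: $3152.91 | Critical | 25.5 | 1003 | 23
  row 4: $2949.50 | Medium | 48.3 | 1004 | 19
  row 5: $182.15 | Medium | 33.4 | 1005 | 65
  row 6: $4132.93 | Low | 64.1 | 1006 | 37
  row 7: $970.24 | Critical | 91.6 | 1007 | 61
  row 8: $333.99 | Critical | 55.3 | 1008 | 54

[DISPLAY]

Amount  │Level   │Score│ID  │Age                    
────────┼────────┼─────┼────┼───                    
$100.84 │Medium  │57.8 │1000│59                     
$615.42 │Low     │41.3 │1001│51                     
$2299.87│Low     │70.9 │1002│38                     
$3152.91│Critical│25.5 │1003│23                     
$2949.50│Medium  │48.3 │1004│19                     
$182.15 │Medium  │33.4 │1005│65                     
$4132.93│Low     │64.1 │1006│37                     
$970.24 │Critical│91.6 │1007│61                     
$333.99 │Critical│55.3 │1008│54                     
                                                    
                                                    
                                                    
                                                    
                                                    
                                                    
                                                    
                                                    
                                                    


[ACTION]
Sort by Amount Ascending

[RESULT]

Amount ▲│Level   │Score│ID  │Age                    
────────┼────────┼─────┼────┼───                    
$100.84 │Medium  │57.8 │1000│59                     
$182.15 │Medium  │33.4 │1005│65                     
$333.99 │Critical│55.3 │1008│54                     
$615.42 │Low     │41.3 │1001│51                     
$970.24 │Critical│91.6 │1007│61                     
$2299.87│Low     │70.9 │1002│38                     
$2949.50│Medium  │48.3 │1004│19                     
$3152.91│Critical│25.5 │1003│23                     
$4132.93│Low     │64.1 │1006│37                     
                                                    
                                                    
                                                    
                                                    
                                                    
                                                    
                                                    
                                                    
                                                    


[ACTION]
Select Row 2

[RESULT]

Amount ▲│Level   │Score│ID  │Age                    
────────┼────────┼─────┼────┼───                    
$100.84 │Medium  │57.8 │1000│59                     
$182.15 │Medium  │33.4 │1005│65                     
>333.99 │Critical│55.3 │1008│54                     
$615.42 │Low     │41.3 │1001│51                     
$970.24 │Critical│91.6 │1007│61                     
$2299.87│Low     │70.9 │1002│38                     
$2949.50│Medium  │48.3 │1004│19                     
$3152.91│Critical│25.5 │1003│23                     
$4132.93│Low     │64.1 │1006│37                     
                                                    
                                                    
                                                    
                                                    
                                                    
                                                    
                                                    
                                                    
                                                    


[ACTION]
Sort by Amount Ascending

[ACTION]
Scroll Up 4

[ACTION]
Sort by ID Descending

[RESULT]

Amount  │Level   │Score│ID ▼│Age                    
────────┼────────┼─────┼────┼───                    
$333.99 │Critical│55.3 │1008│54                     
$970.24 │Critical│91.6 │1007│61                     
>4132.93│Low     │64.1 │1006│37                     
$182.15 │Medium  │33.4 │1005│65                     
$2949.50│Medium  │48.3 │1004│19                     
$3152.91│Critical│25.5 │1003│23                     
$2299.87│Low     │70.9 │1002│38                     
$615.42 │Low     │41.3 │1001│51                     
$100.84 │Medium  │57.8 │1000│59                     
                                                    
                                                    
                                                    
                                                    
                                                    
                                                    
                                                    
                                                    
                                                    


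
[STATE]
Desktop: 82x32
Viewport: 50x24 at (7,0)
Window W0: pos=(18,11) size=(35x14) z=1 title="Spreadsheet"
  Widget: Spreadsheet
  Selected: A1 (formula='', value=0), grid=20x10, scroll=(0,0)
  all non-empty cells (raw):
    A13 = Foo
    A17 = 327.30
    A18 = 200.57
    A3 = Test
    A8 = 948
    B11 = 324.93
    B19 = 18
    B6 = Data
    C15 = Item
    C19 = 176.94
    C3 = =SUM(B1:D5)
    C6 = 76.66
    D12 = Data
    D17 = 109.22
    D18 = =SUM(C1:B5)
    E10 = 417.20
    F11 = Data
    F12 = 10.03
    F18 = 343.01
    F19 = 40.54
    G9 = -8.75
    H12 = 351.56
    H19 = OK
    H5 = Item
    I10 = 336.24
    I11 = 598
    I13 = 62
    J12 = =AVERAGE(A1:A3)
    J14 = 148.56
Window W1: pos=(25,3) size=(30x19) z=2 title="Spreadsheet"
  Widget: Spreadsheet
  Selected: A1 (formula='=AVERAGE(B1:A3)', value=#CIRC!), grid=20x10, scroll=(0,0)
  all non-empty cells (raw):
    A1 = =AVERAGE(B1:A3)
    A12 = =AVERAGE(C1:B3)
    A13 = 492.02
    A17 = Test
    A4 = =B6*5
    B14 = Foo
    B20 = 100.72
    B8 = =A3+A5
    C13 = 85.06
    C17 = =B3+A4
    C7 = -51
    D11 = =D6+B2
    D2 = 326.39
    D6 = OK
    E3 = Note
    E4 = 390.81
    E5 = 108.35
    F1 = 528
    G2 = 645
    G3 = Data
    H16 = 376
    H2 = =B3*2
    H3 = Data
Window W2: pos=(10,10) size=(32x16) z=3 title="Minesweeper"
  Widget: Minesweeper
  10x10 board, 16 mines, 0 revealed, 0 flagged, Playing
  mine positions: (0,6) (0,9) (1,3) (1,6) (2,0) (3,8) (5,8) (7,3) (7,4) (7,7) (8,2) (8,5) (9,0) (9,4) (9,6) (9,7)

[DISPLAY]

                                                  
                                                  
                                                  
                  ┏━━━━━━━━━━━━━━━━━━━━━━━━━━━━┓  
                  ┃ Spreadsheet                ┃  
                  ┠────────────────────────────┨  
                  ┃A1: =AVERAGE(B1:A3)         ┃  
                  ┃       A       B       C    ┃  
                  ┃----------------------------┃  
                  ┃  1 [#CIRC!]       0       0┃  
   ┏━━━━━━━━━━━━━━━━━━━━━━━━━━━━━━┓   0       0┃  
   ┃ Minesweeper                  ┃   0       0┃  
   ┠──────────────────────────────┨   0       0┃  
   ┃■■■■■■■■■■                    ┃   0       0┃  
   ┃■■■■■■■■■■                    ┃   0       0┃  
   ┃■■■■■■■■■■                    ┃   0     -51┃  
   ┃■■■■■■■■■■                    ┃   0       0┃  
   ┃■■■■■■■■■■                    ┃   0       0┃  
   ┃■■■■■■■■■■                    ┃   0       0┃  
   ┃■■■■■■■■■■                    ┃   0       0┃  
   ┃■■■■■■■■■■                    ┃   0       0┃  
   ┃■■■■■■■■■■                    ┃━━━━━━━━━━━━┛  
   ┃■■■■■■■■■■                    ┃76.66     ┃    
   ┃                              ┃    0     ┃    


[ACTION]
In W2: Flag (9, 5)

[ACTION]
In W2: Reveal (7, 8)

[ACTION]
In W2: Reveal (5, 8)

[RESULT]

                                                  
                                                  
                                                  
                  ┏━━━━━━━━━━━━━━━━━━━━━━━━━━━━┓  
                  ┃ Spreadsheet                ┃  
                  ┠────────────────────────────┨  
                  ┃A1: =AVERAGE(B1:A3)         ┃  
                  ┃       A       B       C    ┃  
                  ┃----------------------------┃  
                  ┃  1 [#CIRC!]       0       0┃  
   ┏━━━━━━━━━━━━━━━━━━━━━━━━━━━━━━┓   0       0┃  
   ┃ Minesweeper                  ┃   0       0┃  
   ┠──────────────────────────────┨   0       0┃  
   ┃■■■■■■✹■■✹                    ┃   0       0┃  
   ┃■■■✹■■✹■■■                    ┃   0       0┃  
   ┃✹■■■■■■■■■                    ┃   0     -51┃  
   ┃■■■■■■■■✹■                    ┃   0       0┃  
   ┃■■■■■■■■■■                    ┃   0       0┃  
   ┃■■■■■■■■✹■                    ┃   0       0┃  
   ┃■■■■■■■■■■                    ┃   0       0┃  
   ┃■■■✹✹■■✹1■                    ┃   0       0┃  
   ┃■■✹■■✹■■■■                    ┃━━━━━━━━━━━━┛  
   ┃✹■■■✹⚑✹✹■■                    ┃76.66     ┃    
   ┃                              ┃    0     ┃    


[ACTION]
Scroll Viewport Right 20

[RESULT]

                                                  
                                                  
                                                  
━━━━━━━━━━━━━━━━━━━━━━━━━━━┓                      
Spreadsheet                ┃                      
───────────────────────────┨                      
1: =AVERAGE(B1:A3)         ┃                      
      A       B       C    ┃                      
---------------------------┃                      
 1 [#CIRC!]       0       0┃                      
━━━━━━━━━━━━━━┓   0       0┃                      
              ┃   0       0┃                      
──────────────┨   0       0┃                      
              ┃   0       0┃                      
              ┃   0       0┃                      
              ┃   0     -51┃                      
              ┃   0       0┃                      
              ┃   0       0┃                      
              ┃   0       0┃                      
              ┃   0       0┃                      
              ┃   0       0┃                      
              ┃━━━━━━━━━━━━┛                      
              ┃76.66     ┃                        
              ┃    0     ┃                        


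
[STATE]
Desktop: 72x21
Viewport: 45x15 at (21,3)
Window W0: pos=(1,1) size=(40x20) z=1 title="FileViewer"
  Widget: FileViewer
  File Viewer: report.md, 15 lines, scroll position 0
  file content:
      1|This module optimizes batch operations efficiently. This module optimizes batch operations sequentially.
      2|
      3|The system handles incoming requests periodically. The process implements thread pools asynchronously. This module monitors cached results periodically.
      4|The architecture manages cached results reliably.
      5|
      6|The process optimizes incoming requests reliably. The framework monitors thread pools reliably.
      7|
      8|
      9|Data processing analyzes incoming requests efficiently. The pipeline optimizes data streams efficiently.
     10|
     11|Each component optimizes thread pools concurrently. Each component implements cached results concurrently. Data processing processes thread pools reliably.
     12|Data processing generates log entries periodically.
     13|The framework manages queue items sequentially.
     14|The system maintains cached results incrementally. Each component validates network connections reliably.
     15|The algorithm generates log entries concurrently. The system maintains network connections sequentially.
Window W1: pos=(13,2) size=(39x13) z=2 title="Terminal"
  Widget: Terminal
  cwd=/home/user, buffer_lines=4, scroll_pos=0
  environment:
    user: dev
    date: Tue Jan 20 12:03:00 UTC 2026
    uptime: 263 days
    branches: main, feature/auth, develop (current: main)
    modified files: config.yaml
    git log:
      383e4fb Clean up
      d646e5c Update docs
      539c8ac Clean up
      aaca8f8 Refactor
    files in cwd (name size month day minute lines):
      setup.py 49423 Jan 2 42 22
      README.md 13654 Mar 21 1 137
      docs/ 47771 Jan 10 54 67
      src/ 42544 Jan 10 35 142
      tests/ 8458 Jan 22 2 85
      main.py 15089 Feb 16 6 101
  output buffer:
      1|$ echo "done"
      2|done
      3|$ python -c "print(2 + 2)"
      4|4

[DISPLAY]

al                            ┃              
──────────────────────────────┨              
"done"                        ┃              
                              ┃              
n -c "print(2 + 2)"           ┃              
                              ┃              
                              ┃              
                              ┃              
                              ┃              
                              ┃              
                              ┃              
━━━━━━━━━━━━━━━━━━━━━━━━━━━━━━┛              
erates log entries░┃                         
es queue items seq░┃                         
s cached results i░┃                         


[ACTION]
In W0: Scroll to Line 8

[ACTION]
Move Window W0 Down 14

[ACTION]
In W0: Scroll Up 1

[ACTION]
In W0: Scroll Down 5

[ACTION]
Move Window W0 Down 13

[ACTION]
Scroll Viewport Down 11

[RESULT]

                              ┃              
n -c "print(2 + 2)"           ┃              
                              ┃              
                              ┃              
                              ┃              
                              ┃              
                              ┃              
                              ┃              
━━━━━━━━━━━━━━━━━━━━━━━━━━━━━━┛              
erates log entries░┃                         
es queue items seq░┃                         
s cached results i░┃                         
ates log entries c░┃                         
                  ▼┃                         
━━━━━━━━━━━━━━━━━━━┛                         


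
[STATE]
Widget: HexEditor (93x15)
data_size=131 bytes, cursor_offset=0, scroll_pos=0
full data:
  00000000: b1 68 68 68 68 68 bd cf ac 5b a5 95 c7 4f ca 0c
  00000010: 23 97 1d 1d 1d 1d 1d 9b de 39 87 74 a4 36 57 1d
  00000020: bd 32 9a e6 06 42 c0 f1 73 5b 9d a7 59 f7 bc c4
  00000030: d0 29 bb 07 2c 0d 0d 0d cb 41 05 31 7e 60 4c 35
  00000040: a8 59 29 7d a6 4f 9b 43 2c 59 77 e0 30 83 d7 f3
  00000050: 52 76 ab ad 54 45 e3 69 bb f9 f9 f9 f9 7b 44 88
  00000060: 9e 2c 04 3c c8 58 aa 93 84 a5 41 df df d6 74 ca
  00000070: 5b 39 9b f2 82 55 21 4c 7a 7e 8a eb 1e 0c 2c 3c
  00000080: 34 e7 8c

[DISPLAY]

00000000  B1 68 68 68 68 68 bd cf  ac 5b a5 95 c7 4f ca 0c  |.hhhhh...[...O..|               
00000010  23 97 1d 1d 1d 1d 1d 9b  de 39 87 74 a4 36 57 1d  |#........9.t.6W.|               
00000020  bd 32 9a e6 06 42 c0 f1  73 5b 9d a7 59 f7 bc c4  |.2...B..s[..Y...|               
00000030  d0 29 bb 07 2c 0d 0d 0d  cb 41 05 31 7e 60 4c 35  |.)..,....A.1~`L5|               
00000040  a8 59 29 7d a6 4f 9b 43  2c 59 77 e0 30 83 d7 f3  |.Y)}.O.C,Yw.0...|               
00000050  52 76 ab ad 54 45 e3 69  bb f9 f9 f9 f9 7b 44 88  |Rv..TE.i.....{D.|               
00000060  9e 2c 04 3c c8 58 aa 93  84 a5 41 df df d6 74 ca  |.,.<.X....A...t.|               
00000070  5b 39 9b f2 82 55 21 4c  7a 7e 8a eb 1e 0c 2c 3c  |[9...U!Lz~....,<|               
00000080  34 e7 8c                                          |4..             |               
                                                                                             
                                                                                             
                                                                                             
                                                                                             
                                                                                             
                                                                                             


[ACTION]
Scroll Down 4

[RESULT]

00000040  a8 59 29 7d a6 4f 9b 43  2c 59 77 e0 30 83 d7 f3  |.Y)}.O.C,Yw.0...|               
00000050  52 76 ab ad 54 45 e3 69  bb f9 f9 f9 f9 7b 44 88  |Rv..TE.i.....{D.|               
00000060  9e 2c 04 3c c8 58 aa 93  84 a5 41 df df d6 74 ca  |.,.<.X....A...t.|               
00000070  5b 39 9b f2 82 55 21 4c  7a 7e 8a eb 1e 0c 2c 3c  |[9...U!Lz~....,<|               
00000080  34 e7 8c                                          |4..             |               
                                                                                             
                                                                                             
                                                                                             
                                                                                             
                                                                                             
                                                                                             
                                                                                             
                                                                                             
                                                                                             
                                                                                             


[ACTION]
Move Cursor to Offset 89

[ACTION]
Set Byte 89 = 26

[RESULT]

00000040  a8 59 29 7d a6 4f 9b 43  2c 59 77 e0 30 83 d7 f3  |.Y)}.O.C,Yw.0...|               
00000050  52 76 ab ad 54 45 e3 69  bb 26 f9 f9 f9 7b 44 88  |Rv..TE.i.&...{D.|               
00000060  9e 2c 04 3c c8 58 aa 93  84 a5 41 df df d6 74 ca  |.,.<.X....A...t.|               
00000070  5b 39 9b f2 82 55 21 4c  7a 7e 8a eb 1e 0c 2c 3c  |[9...U!Lz~....,<|               
00000080  34 e7 8c                                          |4..             |               
                                                                                             
                                                                                             
                                                                                             
                                                                                             
                                                                                             
                                                                                             
                                                                                             
                                                                                             
                                                                                             
                                                                                             


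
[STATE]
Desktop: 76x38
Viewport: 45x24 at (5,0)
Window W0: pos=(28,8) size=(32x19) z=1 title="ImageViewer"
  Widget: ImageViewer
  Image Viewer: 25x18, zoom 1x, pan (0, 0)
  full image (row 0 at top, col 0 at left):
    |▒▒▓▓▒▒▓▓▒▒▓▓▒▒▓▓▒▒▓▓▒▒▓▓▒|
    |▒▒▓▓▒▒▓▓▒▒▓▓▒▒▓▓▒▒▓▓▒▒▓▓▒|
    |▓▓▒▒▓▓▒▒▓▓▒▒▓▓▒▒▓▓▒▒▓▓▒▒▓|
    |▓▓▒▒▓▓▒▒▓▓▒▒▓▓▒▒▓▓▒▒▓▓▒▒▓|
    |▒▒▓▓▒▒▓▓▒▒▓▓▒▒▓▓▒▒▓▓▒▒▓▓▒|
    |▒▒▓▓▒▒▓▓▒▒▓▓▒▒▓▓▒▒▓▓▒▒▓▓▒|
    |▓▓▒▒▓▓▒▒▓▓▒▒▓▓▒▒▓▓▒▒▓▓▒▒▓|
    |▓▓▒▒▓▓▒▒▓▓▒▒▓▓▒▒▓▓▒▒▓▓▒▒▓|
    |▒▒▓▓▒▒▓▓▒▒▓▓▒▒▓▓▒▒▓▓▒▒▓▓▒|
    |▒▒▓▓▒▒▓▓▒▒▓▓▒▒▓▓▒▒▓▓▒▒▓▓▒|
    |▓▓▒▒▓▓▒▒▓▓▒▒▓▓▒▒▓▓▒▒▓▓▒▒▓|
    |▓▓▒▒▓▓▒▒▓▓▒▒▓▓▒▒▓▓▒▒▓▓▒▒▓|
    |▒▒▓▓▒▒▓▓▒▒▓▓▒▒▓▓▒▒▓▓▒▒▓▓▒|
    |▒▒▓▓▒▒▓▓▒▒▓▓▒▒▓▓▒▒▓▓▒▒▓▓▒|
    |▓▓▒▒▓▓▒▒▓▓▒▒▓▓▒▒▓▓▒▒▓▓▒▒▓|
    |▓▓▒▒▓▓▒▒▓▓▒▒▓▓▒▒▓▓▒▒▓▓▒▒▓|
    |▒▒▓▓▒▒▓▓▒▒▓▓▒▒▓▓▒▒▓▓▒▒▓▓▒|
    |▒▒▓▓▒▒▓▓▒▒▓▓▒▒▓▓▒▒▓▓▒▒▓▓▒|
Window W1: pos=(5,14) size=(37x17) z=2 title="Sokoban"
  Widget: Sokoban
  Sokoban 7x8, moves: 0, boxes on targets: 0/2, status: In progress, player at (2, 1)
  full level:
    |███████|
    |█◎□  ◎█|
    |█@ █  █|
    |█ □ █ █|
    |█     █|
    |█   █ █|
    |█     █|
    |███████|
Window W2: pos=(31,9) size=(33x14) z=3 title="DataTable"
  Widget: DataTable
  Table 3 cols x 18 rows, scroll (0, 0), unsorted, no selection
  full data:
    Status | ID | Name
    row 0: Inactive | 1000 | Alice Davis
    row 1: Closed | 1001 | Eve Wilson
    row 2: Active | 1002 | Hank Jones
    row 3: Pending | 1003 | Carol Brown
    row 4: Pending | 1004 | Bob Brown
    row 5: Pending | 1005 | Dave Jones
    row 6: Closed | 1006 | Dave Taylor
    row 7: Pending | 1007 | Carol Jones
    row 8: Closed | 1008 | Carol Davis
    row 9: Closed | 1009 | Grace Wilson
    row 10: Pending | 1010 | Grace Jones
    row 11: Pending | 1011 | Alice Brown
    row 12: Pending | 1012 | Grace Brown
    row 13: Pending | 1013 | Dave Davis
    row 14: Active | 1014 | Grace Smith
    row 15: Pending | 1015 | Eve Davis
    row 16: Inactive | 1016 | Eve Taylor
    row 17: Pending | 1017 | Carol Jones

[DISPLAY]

                                             
                                             
                                             
                                             
                                             
                                             
                                             
                                             
                       ┏━━━━━━━━━━━━━━━━━━━━━
                       ┃ I┏━━━━━━━━━━━━━━━━━━
                       ┠──┃ DataTable        
                       ┃▒▒┠──────────────────
                       ┃▒▒┃Status  │ID  │Name
                       ┃▓▓┃────────┼────┼────
┏━━━━━━━━━━━━━━━━━━━━━━━━━┃Inactive│1000│Alic
┃ Sokoban                 ┃Closed  │1001│Eve 
┠─────────────────────────┃Active  │1002│Hank
┃███████                  ┃Pending │1003│Caro
┃█◎□  ◎█                  ┃Pending │1004│Bob 
┃█@ █  █                  ┃Pending │1005│Dave
┃█ □ █ █                  ┃Closed  │1006│Dave
┃█     █                  ┃Pending │1007│Caro
┃█   █ █                  ┗━━━━━━━━━━━━━━━━━━
┃█     █                            ┃▒▓▓▒▒▓▓▒


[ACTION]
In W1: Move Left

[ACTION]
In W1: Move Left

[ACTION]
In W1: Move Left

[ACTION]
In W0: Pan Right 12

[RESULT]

                                             
                                             
                                             
                                             
                                             
                                             
                                             
                                             
                       ┏━━━━━━━━━━━━━━━━━━━━━
                       ┃ I┏━━━━━━━━━━━━━━━━━━
                       ┠──┃ DataTable        
                       ┃▒▒┠──────────────────
                       ┃▒▒┃Status  │ID  │Name
                       ┃▓▓┃────────┼────┼────
┏━━━━━━━━━━━━━━━━━━━━━━━━━┃Inactive│1000│Alic
┃ Sokoban                 ┃Closed  │1001│Eve 
┠─────────────────────────┃Active  │1002│Hank
┃███████                  ┃Pending │1003│Caro
┃█◎□  ◎█                  ┃Pending │1004│Bob 
┃█@ █  █                  ┃Pending │1005│Dave
┃█ □ █ █                  ┃Closed  │1006│Dave
┃█     █                  ┃Pending │1007│Caro
┃█   █ █                  ┗━━━━━━━━━━━━━━━━━━
┃█     █                            ┃        


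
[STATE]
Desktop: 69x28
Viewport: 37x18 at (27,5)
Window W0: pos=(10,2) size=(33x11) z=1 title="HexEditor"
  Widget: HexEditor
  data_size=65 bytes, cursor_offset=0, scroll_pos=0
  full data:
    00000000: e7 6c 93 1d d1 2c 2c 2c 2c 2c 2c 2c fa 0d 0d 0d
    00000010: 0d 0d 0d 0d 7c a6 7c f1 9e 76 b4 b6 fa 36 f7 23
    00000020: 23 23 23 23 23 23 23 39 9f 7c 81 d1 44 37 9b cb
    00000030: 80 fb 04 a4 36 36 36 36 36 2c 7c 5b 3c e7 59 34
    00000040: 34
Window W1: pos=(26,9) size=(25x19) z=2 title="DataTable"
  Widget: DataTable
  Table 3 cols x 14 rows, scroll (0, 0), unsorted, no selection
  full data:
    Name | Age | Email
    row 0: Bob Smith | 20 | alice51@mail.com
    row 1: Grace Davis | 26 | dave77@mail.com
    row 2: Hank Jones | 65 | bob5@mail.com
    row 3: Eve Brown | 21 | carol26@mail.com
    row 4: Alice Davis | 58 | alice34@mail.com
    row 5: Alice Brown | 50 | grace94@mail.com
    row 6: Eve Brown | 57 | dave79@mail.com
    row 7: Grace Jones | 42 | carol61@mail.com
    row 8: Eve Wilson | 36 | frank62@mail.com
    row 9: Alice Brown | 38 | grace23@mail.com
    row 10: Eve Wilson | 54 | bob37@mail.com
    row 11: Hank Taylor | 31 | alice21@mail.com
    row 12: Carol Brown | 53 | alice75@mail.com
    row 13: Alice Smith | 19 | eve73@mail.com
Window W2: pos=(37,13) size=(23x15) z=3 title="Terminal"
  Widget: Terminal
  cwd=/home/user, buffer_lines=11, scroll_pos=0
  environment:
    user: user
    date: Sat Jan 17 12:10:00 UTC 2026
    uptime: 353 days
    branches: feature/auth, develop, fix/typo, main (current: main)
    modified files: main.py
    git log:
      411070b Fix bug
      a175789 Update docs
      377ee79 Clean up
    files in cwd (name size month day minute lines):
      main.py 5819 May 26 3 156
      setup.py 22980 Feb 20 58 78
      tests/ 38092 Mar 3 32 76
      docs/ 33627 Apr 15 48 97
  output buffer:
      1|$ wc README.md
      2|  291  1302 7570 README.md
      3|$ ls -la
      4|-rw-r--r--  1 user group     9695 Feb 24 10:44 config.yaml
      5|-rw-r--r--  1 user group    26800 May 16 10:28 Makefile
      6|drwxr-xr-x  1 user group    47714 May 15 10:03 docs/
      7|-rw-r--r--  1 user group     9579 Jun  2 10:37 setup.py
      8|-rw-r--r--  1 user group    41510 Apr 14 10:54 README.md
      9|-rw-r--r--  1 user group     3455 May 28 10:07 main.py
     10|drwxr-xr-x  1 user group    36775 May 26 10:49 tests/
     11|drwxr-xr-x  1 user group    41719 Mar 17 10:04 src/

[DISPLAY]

93 1d d1 2c 2c ┃                     
0d 0d 7c a6 7c ┃                     
23 23 23 23 23 ┃                     
04 a4 36 36 36 ┃                     
━━━━━━━━━━━━━━━━━━━━━━━┓             
 DataTable             ┃             
───────────────────────┨             
Name       │Age│Email  ┃             
──────────┏━━━━━━━━━━━━━━━━━━━━━┓    
Bob Smith ┃ Terminal            ┃    
Grace Davi┠─────────────────────┨    
Hank Jones┃$ wc README.md       ┃    
Eve Brown ┃  291  1302 7570 READ┃    
Alice Davi┃$ ls -la             ┃    
Alice Brow┃-rw-r--r--  1 user gr┃    
Eve Brown ┃-rw-r--r--  1 user gr┃    
Grace Jone┃drwxr-xr-x  1 user gr┃    
Eve Wilson┃-rw-r--r--  1 user gr┃    


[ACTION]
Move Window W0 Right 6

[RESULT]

E7 6c 93 1d d1 2c 2c ┃               
0d 0d 0d 0d 7c a6 7c ┃               
23 23 23 23 23 23 23 ┃               
80 fb 04 a4 36 36 36 ┃               
━━━━━━━━━━━━━━━━━━━━━━━┓             
 DataTable             ┃             
───────────────────────┨             
Name       │Age│Email  ┃             
──────────┏━━━━━━━━━━━━━━━━━━━━━┓    
Bob Smith ┃ Terminal            ┃    
Grace Davi┠─────────────────────┨    
Hank Jones┃$ wc README.md       ┃    
Eve Brown ┃  291  1302 7570 READ┃    
Alice Davi┃$ ls -la             ┃    
Alice Brow┃-rw-r--r--  1 user gr┃    
Eve Brown ┃-rw-r--r--  1 user gr┃    
Grace Jone┃drwxr-xr-x  1 user gr┃    
Eve Wilson┃-rw-r--r--  1 user gr┃    


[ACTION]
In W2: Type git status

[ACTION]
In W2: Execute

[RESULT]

E7 6c 93 1d d1 2c 2c ┃               
0d 0d 0d 0d 7c a6 7c ┃               
23 23 23 23 23 23 23 ┃               
80 fb 04 a4 36 36 36 ┃               
━━━━━━━━━━━━━━━━━━━━━━━┓             
 DataTable             ┃             
───────────────────────┨             
Name       │Age│Email  ┃             
──────────┏━━━━━━━━━━━━━━━━━━━━━┓    
Bob Smith ┃ Terminal            ┃    
Grace Davi┠─────────────────────┨    
Hank Jones┃-rw-r--r--  1 user gr┃    
Eve Brown ┃-rw-r--r--  1 user gr┃    
Alice Davi┃-rw-r--r--  1 user gr┃    
Alice Brow┃drwxr-xr-x  1 user gr┃    
Eve Brown ┃drwxr-xr-x  1 user gr┃    
Grace Jone┃$ git status         ┃    
Eve Wilson┃On branch main       ┃    


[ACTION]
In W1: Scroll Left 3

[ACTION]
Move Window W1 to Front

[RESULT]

E7 6c 93 1d d1 2c 2c ┃               
0d 0d 0d 0d 7c a6 7c ┃               
23 23 23 23 23 23 23 ┃               
80 fb 04 a4 36 36 36 ┃               
━━━━━━━━━━━━━━━━━━━━━━━┓             
 DataTable             ┃             
───────────────────────┨             
Name       │Age│Email  ┃             
───────────┼───┼───────┃━━━━━━━━┓    
Bob Smith  │20 │alice51┃        ┃    
Grace Davis│26 │dave77@┃────────┨    
Hank Jones │65 │bob5@ma┃ user gr┃    
Eve Brown  │21 │carol26┃ user gr┃    
Alice Davis│58 │alice34┃ user gr┃    
Alice Brown│50 │grace94┃ user gr┃    
Eve Brown  │57 │dave79@┃ user gr┃    
Grace Jones│42 │carol61┃        ┃    
Eve Wilson │36 │frank62┃n       ┃    
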